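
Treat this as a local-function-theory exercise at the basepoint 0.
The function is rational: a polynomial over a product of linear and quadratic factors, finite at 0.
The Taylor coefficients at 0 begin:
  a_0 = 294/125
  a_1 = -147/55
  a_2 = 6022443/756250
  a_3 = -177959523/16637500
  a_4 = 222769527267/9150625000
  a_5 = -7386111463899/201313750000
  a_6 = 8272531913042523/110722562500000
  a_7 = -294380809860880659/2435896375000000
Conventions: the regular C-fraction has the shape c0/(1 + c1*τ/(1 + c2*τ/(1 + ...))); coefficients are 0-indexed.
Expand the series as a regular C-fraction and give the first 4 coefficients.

Taylor coefficients (read off): a_0 = 294/125, a_1 = -147/55, a_2 = 6022443/756250, a_3 = -177959523/16637500.
c0 = a_0 = 294/125. Peel one level at a time: if S = 1 + c*τ/S' with S'(0) = 1, then c is the τ-coefficient of S and S' = c*τ/(S - 1).
S_1 = c0/f = 1 + (25/22)*τ + (-576/275)*τ^2 + ...; c1 = 25/22.
S_2 = c1*τ/(S_1 - 1) = 1 + (1152/625)*τ + (1904604/390625)*τ^2 + ...; c2 = 1152/625.
S_3 = c2*τ/(S_2 - 1) = 1 + (-158717/60000)*τ + ...; c3 = -158717/60000.

The regular C-fraction coefficients are [294/125, 25/22, 1152/625, -158717/60000].


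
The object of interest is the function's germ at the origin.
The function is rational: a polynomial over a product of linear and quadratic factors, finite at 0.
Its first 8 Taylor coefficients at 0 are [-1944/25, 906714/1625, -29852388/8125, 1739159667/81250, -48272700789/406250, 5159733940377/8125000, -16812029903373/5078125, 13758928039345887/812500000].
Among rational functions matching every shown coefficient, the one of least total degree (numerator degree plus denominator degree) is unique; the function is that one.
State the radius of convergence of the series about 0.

The radius of convergence is 2/9.

No rational of total degree below 4 reproduces all 8 coefficients; solving the [1/3] Pade equations on them gives f(w) = (7*w/13 + 12/5)/((w - 5/8)*(w + 2/9)**2), whose expansion matches every shown term.
Denominator factor (w + 2/9)^2: pole of order 2 at -2/9, modulus 2/9.
Denominator factor (w - 5/8): pole of order 1 at 5/8, modulus 5/8.
The radius of convergence is the smallest modulus among the singular points: 2/9.


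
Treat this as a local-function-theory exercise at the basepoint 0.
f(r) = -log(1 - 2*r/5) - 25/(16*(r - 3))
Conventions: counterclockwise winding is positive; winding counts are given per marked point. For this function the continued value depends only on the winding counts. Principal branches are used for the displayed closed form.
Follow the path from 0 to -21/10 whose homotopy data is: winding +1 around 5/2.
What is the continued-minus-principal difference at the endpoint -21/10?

Continued minus principal equals -(2)*pi*i.

The rational part is single-valued and drops out of the difference; each branch term changes only by its own monodromy.
(-1)*log(1 - r/(5/2)): each positive loop around 5/2 adds 2*pi*i to the log, so winding +1 contributes (-1)*(1)*2*pi*i = -(2)*pi*i.
Summing the contributions at r = -21/10 gives -(2)*pi*i.


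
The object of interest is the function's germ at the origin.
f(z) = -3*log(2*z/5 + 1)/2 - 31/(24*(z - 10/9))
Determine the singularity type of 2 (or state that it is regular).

Denominator factors: z - 10/9 = 8/9 at z = 2 — none vanishes.
Branch term log(1 - z/(-5/2)): argument at 2 is 9/5, nonzero, so 2 is not its branch point (a point on a principal cut is still regular for the continued germ).
So the germ continues analytically to 2.

The point is a regular point.


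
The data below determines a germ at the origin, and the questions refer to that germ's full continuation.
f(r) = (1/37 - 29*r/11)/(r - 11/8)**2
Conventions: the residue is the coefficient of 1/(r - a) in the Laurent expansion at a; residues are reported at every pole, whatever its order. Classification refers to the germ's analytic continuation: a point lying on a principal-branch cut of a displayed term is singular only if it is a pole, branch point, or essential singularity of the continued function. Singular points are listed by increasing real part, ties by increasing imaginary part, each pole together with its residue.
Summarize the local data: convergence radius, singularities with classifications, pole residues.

Radius of convergence at 0: 11/8.
At 11/8: a pole of order 2; residue -29/11.

Denominator factor (r - 11/8)^2: pole of order 2 at 11/8, modulus 11/8.
The radius of convergence is the smallest modulus among the singular points: 11/8.
At the order-2 pole 11/8 set g(r) = (r - (11/8))^2*f(r) = 1/37 - 29*r/11.
Order-2 pole: residue = g'(a); g'(11/8) = -29/11, so the residue is -29/11.


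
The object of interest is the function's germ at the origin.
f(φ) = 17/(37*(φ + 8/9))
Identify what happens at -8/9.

The point is a pole of order 1.

The denominator factor φ + 8/9 vanishes at -8/9 and appears to the power 1; the numerator there equals 17/37, nonzero, and no other factor vanishes.
Hence a pole whose order is the multiplicity, 1.


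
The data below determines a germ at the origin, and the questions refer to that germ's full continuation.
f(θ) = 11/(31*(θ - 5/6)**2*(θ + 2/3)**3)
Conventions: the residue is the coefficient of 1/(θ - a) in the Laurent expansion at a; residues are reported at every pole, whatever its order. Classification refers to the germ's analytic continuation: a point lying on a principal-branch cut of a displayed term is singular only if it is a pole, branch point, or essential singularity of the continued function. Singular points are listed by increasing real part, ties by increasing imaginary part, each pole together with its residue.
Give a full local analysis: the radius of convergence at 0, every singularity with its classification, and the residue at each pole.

Denominator factor (θ - 5/6)^2: pole of order 2 at 5/6, modulus 5/6.
Denominator factor (θ + 2/3)^3: pole of order 3 at -2/3, modulus 2/3.
The radius of convergence is the smallest modulus among the singular points: 2/3.
At the order-3 pole -2/3 set g(θ) = (θ - (-2/3))^3*f(θ) = 11/(31*(θ - 5/6)**2).
Order-3 pole: residue = g''(a)/2; g''(-2/3) = 352/837, so the residue is 176/837.
At the order-2 pole 5/6 set g(θ) = (θ - (5/6))^2*f(θ) = 11/(31*(θ + 2/3)**3).
Order-2 pole: residue = g'(a); g'(5/6) = -176/837, so the residue is -176/837.
List the singular points by increasing real part (a conjugate pair: the negative imaginary part first).

Radius of convergence at 0: 2/3.
At -2/3: a pole of order 3; residue 176/837.
At 5/6: a pole of order 2; residue -176/837.


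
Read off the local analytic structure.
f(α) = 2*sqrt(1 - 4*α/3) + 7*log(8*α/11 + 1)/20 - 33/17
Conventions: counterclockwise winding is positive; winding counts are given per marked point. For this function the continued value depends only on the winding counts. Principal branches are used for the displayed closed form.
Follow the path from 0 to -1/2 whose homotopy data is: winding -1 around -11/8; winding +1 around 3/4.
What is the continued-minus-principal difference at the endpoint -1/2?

The rational part is single-valued and drops out of the difference; each branch term changes only by its own monodromy.
(7/20)*log(1 - α/(-11/8)): each positive loop around -11/8 adds 2*pi*i to the log, so winding -1 contributes (7/20)*(-1)*2*pi*i = -(7/10)*pi*i.
(2)*sqrt(1 - α/(3/4)): winding +1 is odd, the square root flips sign, contributing -2*(2)*sqrt(1 - (-1/2)/(3/4)) = -2*(2)*sqrt(5/3) = -(4/3)*sqrt(15).
Summing the contributions at α = -1/2 gives (-(4/3)*sqrt(15)) - ((7/10)*pi)*i.

Continued minus principal equals (-(4/3)*sqrt(15)) - ((7/10)*pi)*i.


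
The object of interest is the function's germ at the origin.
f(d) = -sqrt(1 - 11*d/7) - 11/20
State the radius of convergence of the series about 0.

Branch term (-1)*sqrt(1 - d/(7/11)): its argument vanishes at d = 7/11, a square-root branch point, modulus 7/11.
The radius of convergence is the smallest modulus among the singular points: 7/11.

The radius of convergence is 7/11.


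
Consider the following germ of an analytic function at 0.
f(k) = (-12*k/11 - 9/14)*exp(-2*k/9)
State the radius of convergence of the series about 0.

The factor exp(-2*k/9) is entire and contributes no finite singular point.
The polynomial part has no poles.
No finite singular points: the Taylor series at 0 converges everywhere.

The radius of convergence is infinite.


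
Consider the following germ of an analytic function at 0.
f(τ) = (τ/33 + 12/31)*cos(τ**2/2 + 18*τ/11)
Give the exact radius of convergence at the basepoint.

The radius of convergence is infinite.

The factor cos(τ**2/2 + 18*τ/11) is entire and contributes no finite singular point.
The polynomial part has no poles.
No finite singular points: the Taylor series at 0 converges everywhere.


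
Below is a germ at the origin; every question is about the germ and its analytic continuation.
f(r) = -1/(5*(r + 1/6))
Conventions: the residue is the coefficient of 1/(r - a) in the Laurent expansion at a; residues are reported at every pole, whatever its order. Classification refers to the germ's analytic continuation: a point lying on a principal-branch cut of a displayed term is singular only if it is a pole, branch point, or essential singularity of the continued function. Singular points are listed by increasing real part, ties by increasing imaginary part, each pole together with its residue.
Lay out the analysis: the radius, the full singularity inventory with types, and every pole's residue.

Radius of convergence at 0: 1/6.
At -1/6: a pole of order 1; residue -1/5.

Denominator factor (r + 1/6): pole of order 1 at -1/6, modulus 1/6.
The radius of convergence is the smallest modulus among the singular points: 1/6.
At the order-1 pole -1/6 set g(r) = (r - (-1/6))*f(r) = -1/5.
Simple pole: residue = g(a) at a = -1/6, which is -1/5.


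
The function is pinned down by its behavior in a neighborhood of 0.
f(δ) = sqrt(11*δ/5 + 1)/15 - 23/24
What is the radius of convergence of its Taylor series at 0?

Branch term (1/15)*sqrt(1 - δ/(-5/11)): its argument vanishes at δ = -5/11, a square-root branch point, modulus 5/11.
The radius of convergence is the smallest modulus among the singular points: 5/11.

The radius of convergence is 5/11.


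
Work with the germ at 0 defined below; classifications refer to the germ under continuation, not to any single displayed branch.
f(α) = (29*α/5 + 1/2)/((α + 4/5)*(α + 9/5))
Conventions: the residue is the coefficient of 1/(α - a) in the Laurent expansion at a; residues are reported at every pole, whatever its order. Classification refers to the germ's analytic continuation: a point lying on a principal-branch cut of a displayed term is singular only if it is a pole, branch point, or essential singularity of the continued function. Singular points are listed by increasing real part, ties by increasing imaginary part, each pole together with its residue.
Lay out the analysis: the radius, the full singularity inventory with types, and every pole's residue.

Radius of convergence at 0: 4/5.
At -9/5: a pole of order 1; residue 497/50.
At -4/5: a pole of order 1; residue -207/50.

Denominator factor (α + 4/5): pole of order 1 at -4/5, modulus 4/5.
Denominator factor (α + 9/5): pole of order 1 at -9/5, modulus 9/5.
The radius of convergence is the smallest modulus among the singular points: 4/5.
At the order-1 pole -9/5 set g(α) = (α - (-9/5))*f(α) = (29*α/5 + 1/2)/(α + 4/5).
Simple pole: residue = g(a) at a = -9/5, which is 497/50.
At the order-1 pole -4/5 set g(α) = (α - (-4/5))*f(α) = (29*α/5 + 1/2)/(α + 9/5).
Simple pole: residue = g(a) at a = -4/5, which is -207/50.
List the singular points by increasing real part (a conjugate pair: the negative imaginary part first).


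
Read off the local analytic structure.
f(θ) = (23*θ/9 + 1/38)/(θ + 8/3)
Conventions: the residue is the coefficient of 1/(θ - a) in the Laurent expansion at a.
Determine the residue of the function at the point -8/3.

The residue is -6965/1026.

At the order-1 pole -8/3 set g(θ) = (θ - (-8/3))*f(θ) = 23*θ/9 + 1/38.
Simple pole: residue = g(a) at a = -8/3, which is -6965/1026.


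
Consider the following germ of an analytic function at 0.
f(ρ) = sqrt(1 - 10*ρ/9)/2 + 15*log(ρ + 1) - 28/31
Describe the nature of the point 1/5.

There is no denominator, hence no pole anywhere.
Branch term sqrt(1 - ρ/(9/10)): argument at 1/5 is 7/9, nonzero, so 1/5 is not its branch point (a point on a principal cut is still regular for the continued germ).
Branch term log(1 - ρ/(-1)): argument at 1/5 is 6/5, nonzero, so 1/5 is not its branch point (a point on a principal cut is still regular for the continued germ).
So the germ continues analytically to 1/5.

The point is a regular point.


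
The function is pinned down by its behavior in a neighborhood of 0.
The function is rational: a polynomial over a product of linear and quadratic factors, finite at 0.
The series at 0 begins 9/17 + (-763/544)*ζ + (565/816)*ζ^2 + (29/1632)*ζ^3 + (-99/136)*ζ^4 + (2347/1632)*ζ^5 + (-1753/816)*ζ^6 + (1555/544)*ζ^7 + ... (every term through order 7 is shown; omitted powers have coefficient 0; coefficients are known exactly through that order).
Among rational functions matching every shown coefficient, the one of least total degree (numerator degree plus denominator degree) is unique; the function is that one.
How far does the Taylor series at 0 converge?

No rational of total degree below 4 reproduces all 8 coefficients; solving the [2/2] Pade equations on them gives f(ζ) = (-19*ζ**2/12 - 11*ζ/32 + 9/17)/(ζ + 1)**2, whose expansion matches every shown term.
Denominator factor (ζ + 1)^2: pole of order 2 at -1, modulus 1.
The radius of convergence is the smallest modulus among the singular points: 1.

The radius of convergence is 1.


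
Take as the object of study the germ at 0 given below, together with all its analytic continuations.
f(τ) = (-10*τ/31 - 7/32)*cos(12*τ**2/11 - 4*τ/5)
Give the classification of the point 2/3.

There is no denominator, hence no pole anywhere.
The factor cos(12*τ**2/11 - 4*τ/5) is entire.
So the germ continues analytically to 2/3.

The point is a regular point.


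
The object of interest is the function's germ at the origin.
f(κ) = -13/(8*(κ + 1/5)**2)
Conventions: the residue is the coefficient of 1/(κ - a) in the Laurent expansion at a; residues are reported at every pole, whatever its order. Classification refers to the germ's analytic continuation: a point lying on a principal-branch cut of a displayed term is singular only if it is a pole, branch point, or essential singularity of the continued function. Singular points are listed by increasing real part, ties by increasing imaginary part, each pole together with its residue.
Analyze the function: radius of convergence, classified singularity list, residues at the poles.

Denominator factor (κ + 1/5)^2: pole of order 2 at -1/5, modulus 1/5.
The radius of convergence is the smallest modulus among the singular points: 1/5.
At the order-2 pole -1/5 set g(κ) = (κ - (-1/5))^2*f(κ) = -13/8.
Order-2 pole: residue = g'(a); g'(-1/5) = 0, so the residue is 0.

Radius of convergence at 0: 1/5.
At -1/5: a pole of order 2; residue 0.


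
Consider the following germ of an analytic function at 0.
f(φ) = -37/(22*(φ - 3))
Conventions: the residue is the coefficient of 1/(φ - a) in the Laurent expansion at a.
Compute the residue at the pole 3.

The residue is -37/22.

At the order-1 pole 3 set g(φ) = (φ - (3))*f(φ) = -37/22.
Simple pole: residue = g(a) at a = 3, which is -37/22.


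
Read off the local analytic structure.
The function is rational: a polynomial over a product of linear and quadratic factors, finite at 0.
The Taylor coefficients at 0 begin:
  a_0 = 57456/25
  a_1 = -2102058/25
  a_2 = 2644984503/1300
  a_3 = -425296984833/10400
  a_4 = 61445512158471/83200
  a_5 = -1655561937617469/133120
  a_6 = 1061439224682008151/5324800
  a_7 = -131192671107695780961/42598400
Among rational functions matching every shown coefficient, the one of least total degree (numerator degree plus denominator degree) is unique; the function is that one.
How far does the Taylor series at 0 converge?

No rational of total degree below 6 reproduces all 8 coefficients; solving the [2/4] Pade equations on them gives f(ζ) = (-6*ζ**2/13 + 11*ζ/25 + 38/25)/((ζ + 1/12)**3*(ζ + 8/7)), whose expansion matches every shown term.
Denominator factor (ζ + 1/12)^3: pole of order 3 at -1/12, modulus 1/12.
Denominator factor (ζ + 8/7): pole of order 1 at -8/7, modulus 8/7.
The radius of convergence is the smallest modulus among the singular points: 1/12.

The radius of convergence is 1/12.


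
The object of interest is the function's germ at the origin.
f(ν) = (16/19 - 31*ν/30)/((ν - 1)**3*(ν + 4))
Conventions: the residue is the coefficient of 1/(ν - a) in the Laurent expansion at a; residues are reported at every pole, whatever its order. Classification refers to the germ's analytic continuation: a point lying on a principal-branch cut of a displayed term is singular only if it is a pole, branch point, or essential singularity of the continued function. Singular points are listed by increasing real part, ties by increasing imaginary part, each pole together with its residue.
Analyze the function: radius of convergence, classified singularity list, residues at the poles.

Radius of convergence at 0: 1.
At -4: a pole of order 1; residue -1418/35625.
At 1: a pole of order 3; residue 1418/35625.

Denominator factor (ν + 4): pole of order 1 at -4, modulus 4.
Denominator factor (ν - 1)^3: pole of order 3 at 1, modulus 1.
The radius of convergence is the smallest modulus among the singular points: 1.
At the order-1 pole -4 set g(ν) = (ν - (-4))*f(ν) = (16/19 - 31*ν/30)/(ν - 1)**3.
Simple pole: residue = g(a) at a = -4, which is -1418/35625.
At the order-3 pole 1 set g(ν) = (ν - (1))^3*f(ν) = (16/19 - 31*ν/30)/(ν + 4).
Order-3 pole: residue = g''(a)/2; g''(1) = 2836/35625, so the residue is 1418/35625.
List the singular points by increasing real part (a conjugate pair: the negative imaginary part first).


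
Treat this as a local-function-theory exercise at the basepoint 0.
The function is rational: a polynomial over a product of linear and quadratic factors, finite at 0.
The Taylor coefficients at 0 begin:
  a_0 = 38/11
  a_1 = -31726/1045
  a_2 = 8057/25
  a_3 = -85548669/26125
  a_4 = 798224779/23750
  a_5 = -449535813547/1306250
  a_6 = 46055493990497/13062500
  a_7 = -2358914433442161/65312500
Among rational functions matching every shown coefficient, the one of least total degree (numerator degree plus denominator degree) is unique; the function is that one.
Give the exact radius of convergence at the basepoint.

The radius of convergence is -2 + (1/5)*sqrt(110).

No rational of total degree below 4 reproduces all 8 coefficients; solving the [1/3] Pade equations on them gives f(ζ) = (19/33 - 13*ζ/19)/((ζ - 5/12)*(ζ**2 - 4*ζ - 2/5)), whose expansion matches every shown term.
Denominator factor (ζ**2 - 4*ζ - 2/5): discriminant 88/5, real irrational roots 2 + (1/5)*sqrt(110) and 2 - (1/5)*sqrt(110); poles of order 1, moduli 2 + (1/5)*sqrt(110) and -2 + (1/5)*sqrt(110).
Denominator factor (ζ - 5/12): pole of order 1 at 5/12, modulus 5/12.
The radius of convergence is the smallest modulus among the singular points: -2 + (1/5)*sqrt(110).


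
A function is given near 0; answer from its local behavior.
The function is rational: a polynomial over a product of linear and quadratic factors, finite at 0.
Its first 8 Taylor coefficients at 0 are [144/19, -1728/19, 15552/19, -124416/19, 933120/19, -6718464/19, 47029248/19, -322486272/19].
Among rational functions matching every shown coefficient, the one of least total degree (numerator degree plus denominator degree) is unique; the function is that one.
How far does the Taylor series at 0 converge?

No rational of total degree below 2 reproduces all 8 coefficients; solving the [0/2] Pade equations on them gives f(θ) = 4/(19*(θ + 1/6)**2), whose expansion matches every shown term.
Denominator factor (θ + 1/6)^2: pole of order 2 at -1/6, modulus 1/6.
The radius of convergence is the smallest modulus among the singular points: 1/6.

The radius of convergence is 1/6.


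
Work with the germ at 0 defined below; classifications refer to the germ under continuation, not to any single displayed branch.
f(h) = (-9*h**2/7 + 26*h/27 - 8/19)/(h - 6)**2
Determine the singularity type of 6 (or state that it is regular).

The denominator factor h - 6 vanishes at 6 and appears to the power 2; the numerator there equals -48992/1197, nonzero, and no other factor vanishes.
Hence a pole whose order is the multiplicity, 2.

The point is a pole of order 2.


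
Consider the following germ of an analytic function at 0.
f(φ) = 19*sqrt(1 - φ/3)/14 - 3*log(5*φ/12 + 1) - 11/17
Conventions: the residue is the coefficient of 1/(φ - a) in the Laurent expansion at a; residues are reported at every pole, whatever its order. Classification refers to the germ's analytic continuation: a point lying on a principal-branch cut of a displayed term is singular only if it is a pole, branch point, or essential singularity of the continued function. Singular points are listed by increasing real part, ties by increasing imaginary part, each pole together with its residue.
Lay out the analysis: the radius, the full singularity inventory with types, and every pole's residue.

Branch term (19/14)*sqrt(1 - φ/(3)): its argument vanishes at φ = 3, a square-root branch point, modulus 3.
Branch term (-3)*log(1 - φ/(-12/5)): its argument vanishes at φ = -12/5, a logarithmic branch point, modulus 12/5.
The radius of convergence is the smallest modulus among the singular points: 12/5.
List the singular points by increasing real part (a conjugate pair: the negative imaginary part first).

Radius of convergence at 0: 12/5.
At -12/5: a logarithmic branch point.
At 3: an algebraic (square-root) branch point.


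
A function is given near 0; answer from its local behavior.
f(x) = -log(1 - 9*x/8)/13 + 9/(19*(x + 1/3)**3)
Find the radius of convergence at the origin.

The radius of convergence is 1/3.

Denominator factor (x + 1/3)^3: pole of order 3 at -1/3, modulus 1/3.
Branch term (-1/13)*log(1 - x/(8/9)): its argument vanishes at x = 8/9, a logarithmic branch point, modulus 8/9.
The radius of convergence is the smallest modulus among the singular points: 1/3.


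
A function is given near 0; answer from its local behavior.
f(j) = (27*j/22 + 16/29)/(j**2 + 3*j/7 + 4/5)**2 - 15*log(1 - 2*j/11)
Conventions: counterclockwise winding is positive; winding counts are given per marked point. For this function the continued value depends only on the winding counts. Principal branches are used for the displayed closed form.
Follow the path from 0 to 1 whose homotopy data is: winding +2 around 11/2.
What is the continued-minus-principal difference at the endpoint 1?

Continued minus principal equals -(60)*pi*i.

The rational part is single-valued and drops out of the difference; each branch term changes only by its own monodromy.
(-15)*log(1 - j/(11/2)): each positive loop around 11/2 adds 2*pi*i to the log, so winding +2 contributes (-15)*(2)*2*pi*i = -(60)*pi*i.
Summing the contributions at j = 1 gives -(60)*pi*i.


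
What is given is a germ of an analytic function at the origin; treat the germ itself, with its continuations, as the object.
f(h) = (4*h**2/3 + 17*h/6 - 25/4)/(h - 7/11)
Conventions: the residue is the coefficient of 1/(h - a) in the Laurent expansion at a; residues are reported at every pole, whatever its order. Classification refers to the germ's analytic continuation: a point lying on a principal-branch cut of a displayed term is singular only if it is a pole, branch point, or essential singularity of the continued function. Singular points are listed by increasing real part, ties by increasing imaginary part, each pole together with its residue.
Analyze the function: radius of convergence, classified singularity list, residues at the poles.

Radius of convergence at 0: 7/11.
At 7/11: a pole of order 1; residue -1891/484.

Denominator factor (h - 7/11): pole of order 1 at 7/11, modulus 7/11.
The radius of convergence is the smallest modulus among the singular points: 7/11.
At the order-1 pole 7/11 set g(h) = (h - (7/11))*f(h) = 4*h**2/3 + 17*h/6 - 25/4.
Simple pole: residue = g(a) at a = 7/11, which is -1891/484.


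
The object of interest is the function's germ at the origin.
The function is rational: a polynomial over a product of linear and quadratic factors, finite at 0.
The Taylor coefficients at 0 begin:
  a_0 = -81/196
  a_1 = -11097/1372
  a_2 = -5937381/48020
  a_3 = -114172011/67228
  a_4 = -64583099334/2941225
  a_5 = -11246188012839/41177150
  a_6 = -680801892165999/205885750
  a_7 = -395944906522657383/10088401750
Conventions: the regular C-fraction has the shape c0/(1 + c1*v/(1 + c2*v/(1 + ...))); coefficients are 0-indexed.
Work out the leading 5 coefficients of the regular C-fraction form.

The regular C-fraction coefficients are [-81/196, -137/7, 20544/4795, -90898821/16418080, -509559855/11527317152].


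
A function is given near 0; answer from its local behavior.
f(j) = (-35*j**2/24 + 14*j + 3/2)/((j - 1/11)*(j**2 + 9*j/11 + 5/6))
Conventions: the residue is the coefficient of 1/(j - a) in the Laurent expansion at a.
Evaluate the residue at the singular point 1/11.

At the order-1 pole 1/11 set g(j) = (j - (1/11))*f(j) = (-35*j**2/24 + 14*j + 3/2)/(j**2 + 9*j/11 + 5/6).
Simple pole: residue = g(a) at a = 1/11, which is 8017/2660.

The residue is 8017/2660.


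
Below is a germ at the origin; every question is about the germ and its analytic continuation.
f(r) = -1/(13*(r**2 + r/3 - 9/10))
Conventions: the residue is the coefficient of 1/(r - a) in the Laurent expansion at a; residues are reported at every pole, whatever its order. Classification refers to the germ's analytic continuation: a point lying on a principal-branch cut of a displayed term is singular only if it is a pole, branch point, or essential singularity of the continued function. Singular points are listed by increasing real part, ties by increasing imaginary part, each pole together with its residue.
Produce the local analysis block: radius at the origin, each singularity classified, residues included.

Radius of convergence at 0: -1/6 + (1/30)*sqrt(835).
At -1/6 - (1/30)*sqrt(835): a pole of order 1; residue (3/2171)*sqrt(835).
At -1/6 + (1/30)*sqrt(835): a pole of order 1; residue -(3/2171)*sqrt(835).

Denominator factor (r**2 + r/3 - 9/10): discriminant 167/45, real irrational roots -1/6 + (1/30)*sqrt(835) and -1/6 - (1/30)*sqrt(835); poles of order 1, moduli -1/6 + (1/30)*sqrt(835) and 1/6 + (1/30)*sqrt(835).
The radius of convergence is the smallest modulus among the singular points: -1/6 + (1/30)*sqrt(835).
The factor r**2 + r/3 - 9/10 splits as (r - a)(r - a') with a = -1/6 - (1/30)*sqrt(835), a' = -1/6 + (1/30)*sqrt(835). At the order-1 pole a set g(r) = (r - a)*f(r) = [-1/13] / (r - a').
Simple pole: residue = g(a) at a = -1/6 - (1/30)*sqrt(835), which is (3/2171)*sqrt(835).
The factor r**2 + r/3 - 9/10 splits as (r - a)(r - a') with a = -1/6 + (1/30)*sqrt(835), a' = -1/6 - (1/30)*sqrt(835). At the order-1 pole a set g(r) = (r - a)*f(r) = [-1/13] / (r - a').
Simple pole: residue = g(a) at a = -1/6 + (1/30)*sqrt(835), which is -(3/2171)*sqrt(835).
List the singular points by increasing real part (a conjugate pair: the negative imaginary part first).


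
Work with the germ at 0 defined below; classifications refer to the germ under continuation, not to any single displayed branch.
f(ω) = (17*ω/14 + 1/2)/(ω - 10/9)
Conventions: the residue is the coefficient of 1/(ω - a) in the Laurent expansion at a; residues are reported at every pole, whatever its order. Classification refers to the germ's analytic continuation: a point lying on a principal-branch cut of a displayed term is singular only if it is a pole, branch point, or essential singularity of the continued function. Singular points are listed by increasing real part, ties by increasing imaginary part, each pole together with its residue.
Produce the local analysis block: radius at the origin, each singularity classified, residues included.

Radius of convergence at 0: 10/9.
At 10/9: a pole of order 1; residue 233/126.

Denominator factor (ω - 10/9): pole of order 1 at 10/9, modulus 10/9.
The radius of convergence is the smallest modulus among the singular points: 10/9.
At the order-1 pole 10/9 set g(ω) = (ω - (10/9))*f(ω) = 17*ω/14 + 1/2.
Simple pole: residue = g(a) at a = 10/9, which is 233/126.


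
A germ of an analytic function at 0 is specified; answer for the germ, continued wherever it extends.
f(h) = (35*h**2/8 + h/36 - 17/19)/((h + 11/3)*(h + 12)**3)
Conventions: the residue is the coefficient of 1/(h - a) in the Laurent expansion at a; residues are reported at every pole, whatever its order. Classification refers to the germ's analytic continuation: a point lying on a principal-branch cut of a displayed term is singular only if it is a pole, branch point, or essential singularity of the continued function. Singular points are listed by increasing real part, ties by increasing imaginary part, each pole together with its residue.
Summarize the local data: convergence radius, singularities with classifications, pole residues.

Denominator factor (h + 12)^3: pole of order 3 at -12, modulus 12.
Denominator factor (h + 11/3): pole of order 1 at -11/3, modulus 11/3.
The radius of convergence is the smallest modulus among the singular points: 11/3.
At the order-3 pole -12 set g(h) = (h - (-12))^3*f(h) = (35*h**2/8 + h/36 - 17/19)/(h + 11/3).
Order-3 pole: residue = g''(a)/2; g''(-12) = -47461/237500, so the residue is -47461/475000.
At the order-1 pole -11/3 set g(h) = (h - (-11/3))*f(h) = (35*h**2/8 + h/36 - 17/19)/(h + 12)**3.
Simple pole: residue = g(a) at a = -11/3, which is 47461/475000.
List the singular points by increasing real part (a conjugate pair: the negative imaginary part first).

Radius of convergence at 0: 11/3.
At -12: a pole of order 3; residue -47461/475000.
At -11/3: a pole of order 1; residue 47461/475000.


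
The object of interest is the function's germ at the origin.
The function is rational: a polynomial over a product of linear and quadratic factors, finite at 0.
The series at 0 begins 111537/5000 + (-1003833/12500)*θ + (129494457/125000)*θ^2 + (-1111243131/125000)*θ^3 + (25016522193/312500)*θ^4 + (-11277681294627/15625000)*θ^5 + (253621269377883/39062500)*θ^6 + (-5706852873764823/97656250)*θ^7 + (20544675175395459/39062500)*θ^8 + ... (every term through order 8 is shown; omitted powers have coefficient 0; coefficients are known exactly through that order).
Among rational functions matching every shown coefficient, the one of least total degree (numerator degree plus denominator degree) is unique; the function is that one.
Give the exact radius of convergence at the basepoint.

No rational of total degree below 7 reproduces all 9 coefficients; solving the [0/7] Pade equations on them gives f(θ) = 17/(40*(θ + 1/9)*(θ**2 - θ + 5/9)**3), whose expansion matches every shown term.
Denominator factor (θ + 1/9): pole of order 1 at -1/9, modulus 1/9.
Denominator factor (θ**2 - θ + 5/9)^3: discriminant -11/9, complex-conjugate roots (1/2) + ((1/6)*sqrt(11))*i and (1/2) - ((1/6)*sqrt(11))*i; poles of order 3, moduli (1/3)*sqrt(5) and (1/3)*sqrt(5).
The radius of convergence is the smallest modulus among the singular points: 1/9.

The radius of convergence is 1/9.


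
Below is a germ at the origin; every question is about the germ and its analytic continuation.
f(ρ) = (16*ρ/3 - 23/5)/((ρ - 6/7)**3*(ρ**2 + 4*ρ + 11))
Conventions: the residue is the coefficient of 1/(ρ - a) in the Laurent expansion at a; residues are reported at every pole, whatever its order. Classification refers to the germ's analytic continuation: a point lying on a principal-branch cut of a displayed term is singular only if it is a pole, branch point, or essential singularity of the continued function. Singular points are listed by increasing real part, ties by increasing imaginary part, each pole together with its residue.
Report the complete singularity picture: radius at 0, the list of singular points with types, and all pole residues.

Radius of convergence at 0: 6/7.
At (-2) - (sqrt(7))*i: a pole of order 1; residue (816398653/12305172210) + ((781746/410172407)*sqrt(7))*i.
At (-2) + (sqrt(7))*i: a pole of order 1; residue (816398653/12305172210) - ((781746/410172407)*sqrt(7))*i.
At 6/7: a pole of order 3; residue -816398653/6152586105.


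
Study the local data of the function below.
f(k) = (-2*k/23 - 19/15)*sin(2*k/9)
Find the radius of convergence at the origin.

The factor sin(2*k/9) is entire and contributes no finite singular point.
The polynomial part has no poles.
No finite singular points: the Taylor series at 0 converges everywhere.

The radius of convergence is infinite.


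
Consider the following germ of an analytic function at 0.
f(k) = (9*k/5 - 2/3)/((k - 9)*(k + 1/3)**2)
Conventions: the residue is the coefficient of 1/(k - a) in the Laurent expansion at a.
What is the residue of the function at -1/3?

The residue is -699/3920.

At the order-2 pole -1/3 set g(k) = (k - (-1/3))^2*f(k) = (9*k/5 - 2/3)/(k - 9).
Order-2 pole: residue = g'(a); g'(-1/3) = -699/3920, so the residue is -699/3920.


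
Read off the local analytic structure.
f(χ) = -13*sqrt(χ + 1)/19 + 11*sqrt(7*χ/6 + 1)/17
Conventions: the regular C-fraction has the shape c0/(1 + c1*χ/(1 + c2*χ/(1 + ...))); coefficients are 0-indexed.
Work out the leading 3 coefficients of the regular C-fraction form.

Taylor coefficients (expand at 0): a_0 = -12/323, a_1 = 137/3876, a_2 = -2285/93024.
c0 = a_0 = -12/323. Peel one level at a time: if S = 1 + c*χ/S' with S'(0) = 1, then c is the χ-coefficient of S and S' = c*χ/(S - 1).
S_1 = c0/f = 1 + (137/144)*χ + (5059/20736)*χ^2 + ...; c1 = 137/144.
S_2 = c1*χ/(S_1 - 1) = 1 + (-5059/19728)*χ + ...; c2 = -5059/19728.

The regular C-fraction coefficients are [-12/323, 137/144, -5059/19728].


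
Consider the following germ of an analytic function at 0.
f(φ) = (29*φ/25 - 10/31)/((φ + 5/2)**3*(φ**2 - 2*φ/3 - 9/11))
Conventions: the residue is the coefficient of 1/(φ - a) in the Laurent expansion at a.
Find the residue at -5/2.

The residue is -60505226232/637559138575.

At the order-3 pole -5/2 set g(φ) = (φ - (-5/2))^3*f(φ) = (29*φ/25 - 10/31)/(φ**2 - 2*φ/3 - 9/11).
Order-3 pole: residue = g''(a)/2; g''(-5/2) = -121010452464/637559138575, so the residue is -60505226232/637559138575.


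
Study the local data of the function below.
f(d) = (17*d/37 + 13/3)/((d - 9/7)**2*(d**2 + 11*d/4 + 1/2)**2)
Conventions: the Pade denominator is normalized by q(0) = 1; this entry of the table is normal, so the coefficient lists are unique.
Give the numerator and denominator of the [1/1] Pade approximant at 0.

Taylor coefficients needed (expand at 0): a_0 = 2548/243, a_1 = -7923496/80919, a_2 = 179332993/242757.
Write the denominator as Q(d) = 1 + q1*d. Requiring Q*f - P = O(d^3) with deg P <= 1 kills the coefficients of d^2..d^2 in Q*f:
  d^2: a_2 + q1*a_1 = 0, i.e. 179332993/242757 + (-7923496/80919)*q1 = 0.
Solving this linear system: q1 = 3659857/485112.
The numerator is Q*f truncated at degree 1: P0 = a_0 = 2548/243; P1 = a_1 + q1*a_0 = -61537740397/3271231494.

The Pade approximant has numerator coefficients [2548/243, -61537740397/3271231494]; denominator coefficients [1, 3659857/485112].


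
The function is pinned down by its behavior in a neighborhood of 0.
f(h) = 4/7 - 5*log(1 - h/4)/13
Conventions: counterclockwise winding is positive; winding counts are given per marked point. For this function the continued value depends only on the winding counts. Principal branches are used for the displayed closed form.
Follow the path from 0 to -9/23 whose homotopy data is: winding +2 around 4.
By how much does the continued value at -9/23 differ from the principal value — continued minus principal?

The rational part is single-valued and drops out of the difference; each branch term changes only by its own monodromy.
(-5/13)*log(1 - h/(4)): each positive loop around 4 adds 2*pi*i to the log, so winding +2 contributes (-5/13)*(2)*2*pi*i = -(20/13)*pi*i.
Summing the contributions at h = -9/23 gives -(20/13)*pi*i.

Continued minus principal equals -(20/13)*pi*i.


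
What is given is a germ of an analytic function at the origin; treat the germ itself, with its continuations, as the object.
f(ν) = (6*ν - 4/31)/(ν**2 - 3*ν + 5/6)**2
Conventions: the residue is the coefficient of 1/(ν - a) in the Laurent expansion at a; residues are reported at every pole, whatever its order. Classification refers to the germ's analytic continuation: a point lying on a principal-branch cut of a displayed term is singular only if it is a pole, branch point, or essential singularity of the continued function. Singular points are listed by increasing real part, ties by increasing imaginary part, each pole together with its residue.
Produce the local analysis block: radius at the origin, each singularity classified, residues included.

Denominator factor (ν**2 - 3*ν + 5/6)^2: discriminant 17/3, real irrational roots 3/2 + (1/6)*sqrt(51) and 3/2 - (1/6)*sqrt(51); poles of order 2, moduli 3/2 + (1/6)*sqrt(51) and 3/2 - (1/6)*sqrt(51).
The radius of convergence is the smallest modulus among the singular points: 3/2 - (1/6)*sqrt(51).
The factor ν**2 - 3*ν + 5/6 splits as (ν - a)(ν - a') with a = 3/2 - (1/6)*sqrt(51), a' = 3/2 + (1/6)*sqrt(51). At the order-2 pole a set g(ν) = (ν - a)^2*f(ν) = [6*ν - 4/31] / (ν - a')^2.
Order-2 pole: residue = g'(a); g'(3/2 - (1/6)*sqrt(51)) = (1650/8959)*sqrt(51), so the residue is (1650/8959)*sqrt(51).
The factor ν**2 - 3*ν + 5/6 splits as (ν - a)(ν - a') with a = 3/2 + (1/6)*sqrt(51), a' = 3/2 - (1/6)*sqrt(51). At the order-2 pole a set g(ν) = (ν - a)^2*f(ν) = [6*ν - 4/31] / (ν - a')^2.
Order-2 pole: residue = g'(a); g'(3/2 + (1/6)*sqrt(51)) = -(1650/8959)*sqrt(51), so the residue is -(1650/8959)*sqrt(51).
List the singular points by increasing real part (a conjugate pair: the negative imaginary part first).

Radius of convergence at 0: 3/2 - (1/6)*sqrt(51).
At 3/2 - (1/6)*sqrt(51): a pole of order 2; residue (1650/8959)*sqrt(51).
At 3/2 + (1/6)*sqrt(51): a pole of order 2; residue -(1650/8959)*sqrt(51).


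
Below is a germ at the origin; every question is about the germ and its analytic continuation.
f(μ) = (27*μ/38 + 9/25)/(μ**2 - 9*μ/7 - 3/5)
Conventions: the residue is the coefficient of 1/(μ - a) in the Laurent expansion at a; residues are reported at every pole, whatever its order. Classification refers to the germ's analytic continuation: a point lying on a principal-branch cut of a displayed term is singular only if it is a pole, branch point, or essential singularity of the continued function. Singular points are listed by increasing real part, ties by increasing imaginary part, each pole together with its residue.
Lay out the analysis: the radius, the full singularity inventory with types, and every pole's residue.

Radius of convergence at 0: -9/14 + (1/70)*sqrt(4965).
At 9/14 - (1/70)*sqrt(4965): a pole of order 1; residue 27/76 - (3621/628900)*sqrt(4965).
At 9/14 + (1/70)*sqrt(4965): a pole of order 1; residue 27/76 + (3621/628900)*sqrt(4965).

Denominator factor (μ**2 - 9*μ/7 - 3/5): discriminant 993/245, real irrational roots 9/14 + (1/70)*sqrt(4965) and 9/14 - (1/70)*sqrt(4965); poles of order 1, moduli 9/14 + (1/70)*sqrt(4965) and -9/14 + (1/70)*sqrt(4965).
The radius of convergence is the smallest modulus among the singular points: -9/14 + (1/70)*sqrt(4965).
The factor μ**2 - 9*μ/7 - 3/5 splits as (μ - a)(μ - a') with a = 9/14 - (1/70)*sqrt(4965), a' = 9/14 + (1/70)*sqrt(4965). At the order-1 pole a set g(μ) = (μ - a)*f(μ) = [27*μ/38 + 9/25] / (μ - a').
Simple pole: residue = g(a) at a = 9/14 - (1/70)*sqrt(4965), which is 27/76 - (3621/628900)*sqrt(4965).
The factor μ**2 - 9*μ/7 - 3/5 splits as (μ - a)(μ - a') with a = 9/14 + (1/70)*sqrt(4965), a' = 9/14 - (1/70)*sqrt(4965). At the order-1 pole a set g(μ) = (μ - a)*f(μ) = [27*μ/38 + 9/25] / (μ - a').
Simple pole: residue = g(a) at a = 9/14 + (1/70)*sqrt(4965), which is 27/76 + (3621/628900)*sqrt(4965).
List the singular points by increasing real part (a conjugate pair: the negative imaginary part first).
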